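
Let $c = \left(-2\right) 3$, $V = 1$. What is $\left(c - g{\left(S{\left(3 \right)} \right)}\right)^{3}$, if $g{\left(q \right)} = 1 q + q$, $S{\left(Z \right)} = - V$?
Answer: $-64$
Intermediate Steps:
$S{\left(Z \right)} = -1$ ($S{\left(Z \right)} = \left(-1\right) 1 = -1$)
$g{\left(q \right)} = 2 q$ ($g{\left(q \right)} = q + q = 2 q$)
$c = -6$
$\left(c - g{\left(S{\left(3 \right)} \right)}\right)^{3} = \left(-6 - 2 \left(-1\right)\right)^{3} = \left(-6 - -2\right)^{3} = \left(-6 + 2\right)^{3} = \left(-4\right)^{3} = -64$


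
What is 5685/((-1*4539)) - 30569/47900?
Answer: -137021397/72472700 ≈ -1.8907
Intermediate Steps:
5685/((-1*4539)) - 30569/47900 = 5685/(-4539) - 30569*1/47900 = 5685*(-1/4539) - 30569/47900 = -1895/1513 - 30569/47900 = -137021397/72472700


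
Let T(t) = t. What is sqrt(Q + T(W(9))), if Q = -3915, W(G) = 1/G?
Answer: I*sqrt(35234)/3 ≈ 62.569*I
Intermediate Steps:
sqrt(Q + T(W(9))) = sqrt(-3915 + 1/9) = sqrt(-35234/9) = I*sqrt(35234)/3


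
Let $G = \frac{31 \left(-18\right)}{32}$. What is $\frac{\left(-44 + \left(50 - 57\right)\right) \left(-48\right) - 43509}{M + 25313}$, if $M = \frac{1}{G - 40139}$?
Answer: $- \frac{8793938561}{5421226141} \approx -1.6221$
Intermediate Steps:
$G = - \frac{279}{16}$ ($G = \left(-558\right) \frac{1}{32} = - \frac{279}{16} \approx -17.438$)
$M = - \frac{16}{642503}$ ($M = \frac{1}{- \frac{279}{16} - 40139} = \frac{1}{- \frac{642503}{16}} = - \frac{16}{642503} \approx -2.4903 \cdot 10^{-5}$)
$\frac{\left(-44 + \left(50 - 57\right)\right) \left(-48\right) - 43509}{M + 25313} = \frac{\left(-44 + \left(50 - 57\right)\right) \left(-48\right) - 43509}{- \frac{16}{642503} + 25313} = \frac{\left(-44 + \left(50 - 57\right)\right) \left(-48\right) - 43509}{\frac{16263678423}{642503}} = \left(\left(-44 - 7\right) \left(-48\right) - 43509\right) \frac{642503}{16263678423} = \left(\left(-51\right) \left(-48\right) - 43509\right) \frac{642503}{16263678423} = \left(2448 - 43509\right) \frac{642503}{16263678423} = \left(-41061\right) \frac{642503}{16263678423} = - \frac{8793938561}{5421226141}$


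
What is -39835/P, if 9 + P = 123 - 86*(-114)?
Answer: -39835/9918 ≈ -4.0164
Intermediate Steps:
P = 9918 (P = -9 + (123 - 86*(-114)) = -9 + (123 + 9804) = -9 + 9927 = 9918)
-39835/P = -39835/9918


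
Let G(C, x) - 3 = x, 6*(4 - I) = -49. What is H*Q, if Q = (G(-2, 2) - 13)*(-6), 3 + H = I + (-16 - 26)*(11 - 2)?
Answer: -17704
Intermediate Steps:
I = 73/6 (I = 4 - 1/6*(-49) = 4 + 49/6 = 73/6 ≈ 12.167)
G(C, x) = 3 + x
H = -2213/6 (H = -3 + (73/6 + (-16 - 26)*(11 - 2)) = -3 + (73/6 - 42*9) = -3 + (73/6 - 378) = -3 - 2195/6 = -2213/6 ≈ -368.83)
Q = 48 (Q = ((3 + 2) - 13)*(-6) = (5 - 13)*(-6) = -8*(-6) = 48)
H*Q = -2213/6*48 = -17704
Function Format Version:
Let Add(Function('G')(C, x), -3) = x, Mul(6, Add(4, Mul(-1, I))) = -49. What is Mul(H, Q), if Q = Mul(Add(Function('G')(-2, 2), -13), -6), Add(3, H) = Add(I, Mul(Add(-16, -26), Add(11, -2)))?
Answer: -17704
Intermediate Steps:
I = Rational(73, 6) (I = Add(4, Mul(Rational(-1, 6), -49)) = Add(4, Rational(49, 6)) = Rational(73, 6) ≈ 12.167)
Function('G')(C, x) = Add(3, x)
H = Rational(-2213, 6) (H = Add(-3, Add(Rational(73, 6), Mul(Add(-16, -26), Add(11, -2)))) = Add(-3, Add(Rational(73, 6), Mul(-42, 9))) = Add(-3, Add(Rational(73, 6), -378)) = Add(-3, Rational(-2195, 6)) = Rational(-2213, 6) ≈ -368.83)
Q = 48 (Q = Mul(Add(Add(3, 2), -13), -6) = Mul(Add(5, -13), -6) = Mul(-8, -6) = 48)
Mul(H, Q) = Mul(Rational(-2213, 6), 48) = -17704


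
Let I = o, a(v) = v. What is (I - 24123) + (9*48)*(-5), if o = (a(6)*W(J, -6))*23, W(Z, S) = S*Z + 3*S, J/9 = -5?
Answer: 8493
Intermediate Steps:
J = -45 (J = 9*(-5) = -45)
W(Z, S) = 3*S + S*Z
o = 34776 (o = (6*(-6*(3 - 45)))*23 = (6*(-6*(-42)))*23 = (6*252)*23 = 1512*23 = 34776)
I = 34776
(I - 24123) + (9*48)*(-5) = (34776 - 24123) + (9*48)*(-5) = 10653 + 432*(-5) = 10653 - 2160 = 8493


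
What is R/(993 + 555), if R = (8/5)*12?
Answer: 8/645 ≈ 0.012403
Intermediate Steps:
R = 96/5 (R = (8*(⅕))*12 = (8/5)*12 = 96/5 ≈ 19.200)
R/(993 + 555) = 96/(5*(993 + 555)) = (96/5)/1548 = (96/5)*(1/1548) = 8/645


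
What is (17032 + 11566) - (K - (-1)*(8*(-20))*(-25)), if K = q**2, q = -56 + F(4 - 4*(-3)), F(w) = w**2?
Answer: -15402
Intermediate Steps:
q = 200 (q = -56 + (4 - 4*(-3))**2 = -56 + (4 + 12)**2 = -56 + 16**2 = -56 + 256 = 200)
K = 40000 (K = 200**2 = 40000)
(17032 + 11566) - (K - (-1)*(8*(-20))*(-25)) = (17032 + 11566) - (40000 - (-1)*(8*(-20))*(-25)) = 28598 - (40000 - (-1)*(-160*(-25))) = 28598 - (40000 - (-1)*4000) = 28598 - (40000 - 1*(-4000)) = 28598 - (40000 + 4000) = 28598 - 1*44000 = 28598 - 44000 = -15402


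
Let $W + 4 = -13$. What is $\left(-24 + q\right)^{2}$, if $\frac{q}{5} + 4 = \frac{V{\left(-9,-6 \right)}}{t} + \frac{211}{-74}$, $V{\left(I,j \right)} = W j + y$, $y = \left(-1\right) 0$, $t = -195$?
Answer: $\frac{3429156481}{925444} \approx 3705.4$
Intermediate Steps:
$W = -17$ ($W = -4 - 13 = -17$)
$y = 0$
$V{\left(I,j \right)} = - 17 j$ ($V{\left(I,j \right)} = - 17 j + 0 = - 17 j$)
$q = - \frac{35471}{962}$ ($q = -20 + 5 \left(\frac{\left(-17\right) \left(-6\right)}{-195} + \frac{211}{-74}\right) = -20 + 5 \left(102 \left(- \frac{1}{195}\right) + 211 \left(- \frac{1}{74}\right)\right) = -20 + 5 \left(- \frac{34}{65} - \frac{211}{74}\right) = -20 + 5 \left(- \frac{16231}{4810}\right) = -20 - \frac{16231}{962} = - \frac{35471}{962} \approx -36.872$)
$\left(-24 + q\right)^{2} = \left(-24 - \frac{35471}{962}\right)^{2} = \left(- \frac{58559}{962}\right)^{2} = \frac{3429156481}{925444}$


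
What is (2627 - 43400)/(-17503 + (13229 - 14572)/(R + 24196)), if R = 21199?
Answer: 1850890335/794550028 ≈ 2.3295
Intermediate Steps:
(2627 - 43400)/(-17503 + (13229 - 14572)/(R + 24196)) = (2627 - 43400)/(-17503 + (13229 - 14572)/(21199 + 24196)) = -40773/(-17503 - 1343/45395) = -40773/(-794550028/45395) = -40773*(-45395/794550028) = 1850890335/794550028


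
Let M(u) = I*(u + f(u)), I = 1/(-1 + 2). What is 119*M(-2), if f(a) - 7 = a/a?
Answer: 714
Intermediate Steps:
f(a) = 8 (f(a) = 7 + a/a = 7 + 1 = 8)
I = 1 (I = 1/1 = 1)
M(u) = 8 + u (M(u) = 1*(u + 8) = 1*(8 + u) = 8 + u)
119*M(-2) = 119*(8 - 2) = 119*6 = 714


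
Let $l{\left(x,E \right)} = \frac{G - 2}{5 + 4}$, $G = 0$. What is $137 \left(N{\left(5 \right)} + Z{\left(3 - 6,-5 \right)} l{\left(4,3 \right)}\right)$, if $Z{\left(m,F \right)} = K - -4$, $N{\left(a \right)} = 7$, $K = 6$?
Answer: $\frac{5891}{9} \approx 654.56$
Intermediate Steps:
$l{\left(x,E \right)} = - \frac{2}{9}$ ($l{\left(x,E \right)} = \frac{0 - 2}{5 + 4} = - \frac{2}{9}$)
$Z{\left(m,F \right)} = 10$ ($Z{\left(m,F \right)} = 6 - -4 = 6 + 4 = 10$)
$137 \left(N{\left(5 \right)} + Z{\left(3 - 6,-5 \right)} l{\left(4,3 \right)}\right) = 137 \left(7 + 10 \left(- \frac{2}{9}\right)\right) = 137 \left(7 - \frac{20}{9}\right) = 137 \cdot \frac{43}{9} = \frac{5891}{9}$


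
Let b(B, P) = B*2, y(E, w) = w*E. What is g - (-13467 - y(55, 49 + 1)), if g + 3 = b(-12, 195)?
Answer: 16190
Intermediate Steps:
y(E, w) = E*w
b(B, P) = 2*B
g = -27 (g = -3 + 2*(-12) = -3 - 24 = -27)
g - (-13467 - y(55, 49 + 1)) = -27 - (-13467 - 55*(49 + 1)) = -27 - (-13467 - 55*50) = -27 - (-13467 - 1*2750) = -27 - (-13467 - 2750) = -27 - 1*(-16217) = -27 + 16217 = 16190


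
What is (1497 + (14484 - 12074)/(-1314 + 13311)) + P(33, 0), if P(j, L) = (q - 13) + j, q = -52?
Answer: 17578015/11997 ≈ 1465.2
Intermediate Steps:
P(j, L) = -65 + j (P(j, L) = (-52 - 13) + j = -65 + j)
(1497 + (14484 - 12074)/(-1314 + 13311)) + P(33, 0) = (1497 + (14484 - 12074)/(-1314 + 13311)) + (-65 + 33) = (1497 + 2410/11997) - 32 = 17961919/11997 - 32 = 17578015/11997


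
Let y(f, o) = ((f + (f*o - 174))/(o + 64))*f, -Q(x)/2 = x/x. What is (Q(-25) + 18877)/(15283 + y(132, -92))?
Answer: 132125/509119 ≈ 0.25952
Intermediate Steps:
Q(x) = -2 (Q(x) = -2*x/x = -2*1 = -2)
y(f, o) = f*(-174 + f + f*o)/(64 + o) (y(f, o) = ((f + (-174 + f*o))/(64 + o))*f = ((-174 + f + f*o)/(64 + o))*f = f*(-174 + f + f*o)/(64 + o))
(Q(-25) + 18877)/(15283 + y(132, -92)) = (-2 + 18877)/(15283 + 132*(-174 + 132 + 132*(-92))/(64 - 92)) = 18875/(15283 + 132*(-174 + 132 - 12144)/(-28)) = 18875/(15283 + 132*(-1/28)*(-12186)) = 18875/(15283 + 402138/7) = 18875/(509119/7) = 18875*(7/509119) = 132125/509119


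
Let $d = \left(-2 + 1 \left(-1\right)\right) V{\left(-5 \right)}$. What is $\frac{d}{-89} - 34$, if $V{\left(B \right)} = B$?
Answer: $- \frac{3041}{89} \approx -34.169$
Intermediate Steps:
$d = 15$ ($d = \left(-2 + 1 \left(-1\right)\right) \left(-5\right) = \left(-2 - 1\right) \left(-5\right) = \left(-3\right) \left(-5\right) = 15$)
$\frac{d}{-89} - 34 = \frac{1}{-89} \cdot 15 - 34 = \left(- \frac{1}{89}\right) 15 - 34 = - \frac{15}{89} - 34 = - \frac{3041}{89}$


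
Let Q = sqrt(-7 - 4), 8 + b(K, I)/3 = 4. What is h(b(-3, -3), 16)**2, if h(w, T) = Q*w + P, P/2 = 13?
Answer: -908 - 624*I*sqrt(11) ≈ -908.0 - 2069.6*I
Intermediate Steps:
b(K, I) = -12 (b(K, I) = -24 + 3*4 = -24 + 12 = -12)
Q = I*sqrt(11) (Q = sqrt(-11) = I*sqrt(11) ≈ 3.3166*I)
P = 26 (P = 2*13 = 26)
h(w, T) = 26 + I*w*sqrt(11) (h(w, T) = (I*sqrt(11))*w + 26 = I*w*sqrt(11) + 26 = 26 + I*w*sqrt(11))
h(b(-3, -3), 16)**2 = (26 + I*(-12)*sqrt(11))**2 = (26 - 12*I*sqrt(11))**2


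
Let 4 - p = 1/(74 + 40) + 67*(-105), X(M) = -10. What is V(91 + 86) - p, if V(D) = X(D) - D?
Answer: -823763/114 ≈ -7226.0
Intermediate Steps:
V(D) = -10 - D
p = 802445/114 (p = 4 - (1/(74 + 40) + 67*(-105)) = 4 - (1/114 - 7035) = 4 - 1*(-801989/114) = 4 + 801989/114 = 802445/114 ≈ 7039.0)
V(91 + 86) - p = (-10 - (91 + 86)) - 1*802445/114 = (-10 - 1*177) - 802445/114 = (-10 - 177) - 802445/114 = -187 - 802445/114 = -823763/114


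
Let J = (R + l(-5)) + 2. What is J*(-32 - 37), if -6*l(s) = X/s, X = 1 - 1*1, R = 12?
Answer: -966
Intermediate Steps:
X = 0 (X = 1 - 1 = 0)
l(s) = 0 (l(s) = -0/s = -1/6*0 = 0)
J = 14 (J = (12 + 0) + 2 = 12 + 2 = 14)
J*(-32 - 37) = 14*(-32 - 37) = 14*(-69) = -966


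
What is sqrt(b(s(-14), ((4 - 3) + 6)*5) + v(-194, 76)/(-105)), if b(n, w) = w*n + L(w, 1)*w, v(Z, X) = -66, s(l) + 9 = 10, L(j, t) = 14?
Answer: sqrt(643895)/35 ≈ 22.927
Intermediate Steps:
s(l) = 1 (s(l) = -9 + 10 = 1)
b(n, w) = 14*w + n*w (b(n, w) = w*n + 14*w = n*w + 14*w = 14*w + n*w)
sqrt(b(s(-14), ((4 - 3) + 6)*5) + v(-194, 76)/(-105)) = sqrt((((4 - 3) + 6)*5)*(14 + 1) - 66/(-105)) = sqrt(((1 + 6)*5)*15 - 66*(-1/105)) = sqrt((7*5)*15 + 22/35) = sqrt(35*15 + 22/35) = sqrt(525 + 22/35) = sqrt(18397/35) = sqrt(643895)/35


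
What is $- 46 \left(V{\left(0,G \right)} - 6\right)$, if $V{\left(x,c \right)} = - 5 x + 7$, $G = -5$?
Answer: $-46$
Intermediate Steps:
$V{\left(x,c \right)} = 7 - 5 x$
$- 46 \left(V{\left(0,G \right)} - 6\right) = - 46 \left(\left(7 - 0\right) - 6\right) = - 46 \left(\left(7 + 0\right) + \left(-18 + 12\right)\right) = - 46 \left(7 - 6\right) = \left(-46\right) 1 = -46$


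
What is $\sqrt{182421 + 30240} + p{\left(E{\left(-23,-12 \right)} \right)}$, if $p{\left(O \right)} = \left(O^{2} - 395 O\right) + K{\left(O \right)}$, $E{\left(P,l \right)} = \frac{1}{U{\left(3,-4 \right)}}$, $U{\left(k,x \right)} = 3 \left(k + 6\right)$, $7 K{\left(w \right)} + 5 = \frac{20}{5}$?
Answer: $- \frac{75377}{5103} + 3 \sqrt{23629} \approx 446.38$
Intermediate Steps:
$K{\left(w \right)} = - \frac{1}{7}$ ($K{\left(w \right)} = - \frac{5}{7} + \frac{20 \cdot \frac{1}{5}}{7} = - \frac{5}{7} + \frac{1}{7} \cdot 4 = - \frac{5}{7} + \frac{4}{7} = - \frac{1}{7}$)
$U{\left(k,x \right)} = 18 + 3 k$ ($U{\left(k,x \right)} = 3 \left(6 + k\right) = 18 + 3 k$)
$E{\left(P,l \right)} = \frac{1}{27}$ ($E{\left(P,l \right)} = \frac{1}{18 + 3 \cdot 3} = \frac{1}{18 + 9} = \frac{1}{27}$)
$p{\left(O \right)} = - \frac{1}{7} + O^{2} - 395 O$ ($p{\left(O \right)} = \left(O^{2} - 395 O\right) - \frac{1}{7} = - \frac{1}{7} + O^{2} - 395 O$)
$\sqrt{182421 + 30240} + p{\left(E{\left(-23,-12 \right)} \right)} = \sqrt{182421 + 30240} - \left(\frac{2792}{189} - \frac{1}{729}\right) = \sqrt{212661} - \frac{75377}{5103} = 3 \sqrt{23629} - \frac{75377}{5103} = - \frac{75377}{5103} + 3 \sqrt{23629}$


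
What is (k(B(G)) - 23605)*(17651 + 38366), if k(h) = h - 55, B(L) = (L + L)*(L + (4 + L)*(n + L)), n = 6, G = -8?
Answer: -1325362220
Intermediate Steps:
B(L) = 2*L*(L + (4 + L)*(6 + L)) (B(L) = (L + L)*(L + (4 + L)*(6 + L)) = (2*L)*(L + (4 + L)*(6 + L)) = 2*L*(L + (4 + L)*(6 + L)))
k(h) = -55 + h
(k(B(G)) - 23605)*(17651 + 38366) = ((-55 + 2*(-8)*(24 + (-8)² + 11*(-8))) - 23605)*(17651 + 38366) = ((-55 + 2*(-8)*(24 + 64 - 88)) - 23605)*56017 = ((-55 + 2*(-8)*0) - 23605)*56017 = ((-55 + 0) - 23605)*56017 = (-55 - 23605)*56017 = -23660*56017 = -1325362220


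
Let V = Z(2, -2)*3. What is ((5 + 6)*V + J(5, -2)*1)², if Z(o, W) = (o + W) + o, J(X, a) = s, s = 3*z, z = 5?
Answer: 6561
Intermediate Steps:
s = 15 (s = 3*5 = 15)
J(X, a) = 15
Z(o, W) = W + 2*o (Z(o, W) = (W + o) + o = W + 2*o)
V = 6 (V = (-2 + 2*2)*3 = (-2 + 4)*3 = 2*3 = 6)
((5 + 6)*V + J(5, -2)*1)² = ((5 + 6)*6 + 15*1)² = (11*6 + 15)² = (66 + 15)² = 81² = 6561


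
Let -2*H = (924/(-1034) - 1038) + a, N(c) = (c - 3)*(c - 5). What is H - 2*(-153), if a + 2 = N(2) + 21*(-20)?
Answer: 97285/94 ≈ 1034.9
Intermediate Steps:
N(c) = (-5 + c)*(-3 + c) (N(c) = (-3 + c)*(-5 + c) = (-5 + c)*(-3 + c))
a = -419 (a = -2 + ((15 + 2² - 8*2) + 21*(-20)) = -2 + ((15 + 4 - 16) - 420) = -2 + (3 - 420) = -2 - 417 = -419)
H = 68521/94 (H = -((924/(-1034) - 1038) - 419)/2 = -((924*(-1/1034) - 1038) - 419)/2 = -((-42/47 - 1038) - 419)/2 = -(-48828/47 - 419)/2 = -½*(-68521/47) = 68521/94 ≈ 728.95)
H - 2*(-153) = 68521/94 - 2*(-153) = 68521/94 + 306 = 97285/94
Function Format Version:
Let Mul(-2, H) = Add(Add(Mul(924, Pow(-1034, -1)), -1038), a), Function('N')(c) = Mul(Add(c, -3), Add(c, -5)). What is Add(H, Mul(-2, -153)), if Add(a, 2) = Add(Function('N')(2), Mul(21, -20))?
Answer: Rational(97285, 94) ≈ 1034.9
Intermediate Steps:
Function('N')(c) = Mul(Add(-5, c), Add(-3, c)) (Function('N')(c) = Mul(Add(-3, c), Add(-5, c)) = Mul(Add(-5, c), Add(-3, c)))
a = -419 (a = Add(-2, Add(Add(15, Pow(2, 2), Mul(-8, 2)), Mul(21, -20))) = Add(-2, Add(Add(15, 4, -16), -420)) = Add(-2, Add(3, -420)) = Add(-2, -417) = -419)
H = Rational(68521, 94) (H = Mul(Rational(-1, 2), Add(Add(Mul(924, Pow(-1034, -1)), -1038), -419)) = Mul(Rational(-1, 2), Add(Add(Mul(924, Rational(-1, 1034)), -1038), -419)) = Mul(Rational(-1, 2), Add(Add(Rational(-42, 47), -1038), -419)) = Mul(Rational(-1, 2), Add(Rational(-48828, 47), -419)) = Mul(Rational(-1, 2), Rational(-68521, 47)) = Rational(68521, 94) ≈ 728.95)
Add(H, Mul(-2, -153)) = Add(Rational(68521, 94), Mul(-2, -153)) = Add(Rational(68521, 94), 306) = Rational(97285, 94)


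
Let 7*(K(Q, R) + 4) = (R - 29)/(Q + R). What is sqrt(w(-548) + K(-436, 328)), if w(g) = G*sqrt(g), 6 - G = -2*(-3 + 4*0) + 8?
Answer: sqrt(-69783 - 254016*I*sqrt(137))/126 ≈ 9.5638 - 9.7909*I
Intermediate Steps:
K(Q, R) = -4 + (-29 + R)/(7*(Q + R)) (K(Q, R) = -4 + ((R - 29)/(Q + R))/7 = -4 + ((-29 + R)/(Q + R))/7 = -4 + (-29 + R)/(7*(Q + R)))
G = -8 (G = 6 - (-2*(-3 + 4*0) + 8) = 6 - (-2*(-3 + 0) + 8) = 6 - (-2*(-3) + 8) = 6 - (6 + 8) = 6 - 1*14 = 6 - 14 = -8)
w(g) = -8*sqrt(g)
sqrt(w(-548) + K(-436, 328)) = sqrt(-16*I*sqrt(137) + (-29 - 28*(-436) - 27*328)/(7*(-436 + 328))) = sqrt(-16*I*sqrt(137) + (1/7)*(-29 + 12208 - 8856)/(-108)) = sqrt(-16*I*sqrt(137) + (1/7)*(-1/108)*3323) = sqrt(-16*I*sqrt(137) - 3323/756) = sqrt(-3323/756 - 16*I*sqrt(137))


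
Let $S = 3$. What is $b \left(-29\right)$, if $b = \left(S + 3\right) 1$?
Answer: $-174$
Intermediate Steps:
$b = 6$ ($b = \left(3 + 3\right) 1 = 6 \cdot 1 = 6$)
$b \left(-29\right) = 6 \left(-29\right) = -174$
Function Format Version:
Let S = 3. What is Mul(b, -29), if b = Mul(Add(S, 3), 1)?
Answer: -174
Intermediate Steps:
b = 6 (b = Mul(Add(3, 3), 1) = Mul(6, 1) = 6)
Mul(b, -29) = Mul(6, -29) = -174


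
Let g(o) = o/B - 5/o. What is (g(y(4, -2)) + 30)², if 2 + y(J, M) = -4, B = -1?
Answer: 48841/36 ≈ 1356.7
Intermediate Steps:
y(J, M) = -6 (y(J, M) = -2 - 4 = -6)
g(o) = -o - 5/o (g(o) = o/(-1) - 5/o = o*(-1) - 5/o = -o - 5/o)
(g(y(4, -2)) + 30)² = ((-1*(-6) - 5/(-6)) + 30)² = ((6 - 5*(-⅙)) + 30)² = ((6 + ⅚) + 30)² = (41/6 + 30)² = (221/6)² = 48841/36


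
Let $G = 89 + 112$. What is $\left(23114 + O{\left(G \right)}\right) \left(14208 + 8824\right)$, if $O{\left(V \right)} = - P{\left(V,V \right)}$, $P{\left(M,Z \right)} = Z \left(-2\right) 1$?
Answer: $541620512$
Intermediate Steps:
$P{\left(M,Z \right)} = - 2 Z$ ($P{\left(M,Z \right)} = - 2 Z 1 = - 2 Z$)
$G = 201$
$O{\left(V \right)} = 2 V$ ($O{\left(V \right)} = - \left(-2\right) V = 2 V$)
$\left(23114 + O{\left(G \right)}\right) \left(14208 + 8824\right) = \left(23114 + 2 \cdot 201\right) \left(14208 + 8824\right) = \left(23114 + 402\right) 23032 = 23516 \cdot 23032 = 541620512$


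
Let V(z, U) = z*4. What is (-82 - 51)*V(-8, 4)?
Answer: 4256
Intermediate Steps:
V(z, U) = 4*z
(-82 - 51)*V(-8, 4) = (-82 - 51)*(4*(-8)) = -133*(-32) = 4256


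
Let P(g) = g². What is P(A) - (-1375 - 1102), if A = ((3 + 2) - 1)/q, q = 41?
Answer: 4163853/1681 ≈ 2477.0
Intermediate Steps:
A = 4/41 (A = ((3 + 2) - 1)/41 = (5 - 1)*(1/41) = 4*(1/41) = 4/41 ≈ 0.097561)
P(A) - (-1375 - 1102) = (4/41)² - (-1375 - 1102) = 16/1681 - 1*(-2477) = 16/1681 + 2477 = 4163853/1681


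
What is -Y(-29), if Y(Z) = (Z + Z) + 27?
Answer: 31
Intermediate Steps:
Y(Z) = 27 + 2*Z (Y(Z) = 2*Z + 27 = 27 + 2*Z)
-Y(-29) = -(27 + 2*(-29)) = -(27 - 58) = -1*(-31) = 31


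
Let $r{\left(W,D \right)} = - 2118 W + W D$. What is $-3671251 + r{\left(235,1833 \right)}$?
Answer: $-3738226$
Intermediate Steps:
$r{\left(W,D \right)} = - 2118 W + D W$
$-3671251 + r{\left(235,1833 \right)} = -3671251 + 235 \left(-2118 + 1833\right) = -3671251 + 235 \left(-285\right) = -3671251 - 66975 = -3738226$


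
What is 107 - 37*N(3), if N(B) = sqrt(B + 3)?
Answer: 107 - 37*sqrt(6) ≈ 16.369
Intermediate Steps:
N(B) = sqrt(3 + B)
107 - 37*N(3) = 107 - 37*sqrt(3 + 3) = 107 - 37*sqrt(6)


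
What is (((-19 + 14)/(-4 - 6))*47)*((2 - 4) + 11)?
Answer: 423/2 ≈ 211.50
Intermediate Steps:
(((-19 + 14)/(-4 - 6))*47)*((2 - 4) + 11) = (-5/(-10)*47)*(-2 + 11) = (-5*(-⅒)*47)*9 = ((½)*47)*9 = (47/2)*9 = 423/2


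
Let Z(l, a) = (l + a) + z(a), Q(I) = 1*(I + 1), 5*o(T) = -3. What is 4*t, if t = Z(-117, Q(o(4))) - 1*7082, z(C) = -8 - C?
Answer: -28828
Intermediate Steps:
o(T) = -⅗ (o(T) = (⅕)*(-3) = -⅗)
Q(I) = 1 + I (Q(I) = 1*(1 + I) = 1 + I)
Z(l, a) = -8 + l (Z(l, a) = (l + a) + (-8 - a) = (a + l) + (-8 - a) = -8 + l)
t = -7207 (t = (-8 - 117) - 1*7082 = -125 - 7082 = -7207)
4*t = 4*(-7207) = -28828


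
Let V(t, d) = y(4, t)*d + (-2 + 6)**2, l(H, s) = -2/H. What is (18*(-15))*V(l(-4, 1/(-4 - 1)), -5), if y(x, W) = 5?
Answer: 2430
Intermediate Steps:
V(t, d) = 16 + 5*d (V(t, d) = 5*d + (-2 + 6)**2 = 5*d + 4**2 = 5*d + 16 = 16 + 5*d)
(18*(-15))*V(l(-4, 1/(-4 - 1)), -5) = (18*(-15))*(16 + 5*(-5)) = -270*(16 - 25) = -270*(-9) = 2430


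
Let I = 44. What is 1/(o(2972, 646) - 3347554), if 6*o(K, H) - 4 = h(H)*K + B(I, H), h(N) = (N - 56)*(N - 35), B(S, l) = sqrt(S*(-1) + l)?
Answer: 3153872880/552606341288860499 - 3*sqrt(602)/552606341288860499 ≈ 5.7073e-9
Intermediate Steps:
B(S, l) = sqrt(l - S) (B(S, l) = sqrt(-S + l) = sqrt(l - S))
h(N) = (-56 + N)*(-35 + N)
o(K, H) = 2/3 + sqrt(-44 + H)/6 + K*(1960 + H**2 - 91*H)/6 (o(K, H) = 2/3 + ((1960 + H**2 - 91*H)*K + sqrt(H - 1*44))/6 = 2/3 + (K*(1960 + H**2 - 91*H) + sqrt(H - 44))/6 = 2/3 + (K*(1960 + H**2 - 91*H) + sqrt(-44 + H))/6 = 2/3 + (sqrt(-44 + H) + K*(1960 + H**2 - 91*H))/6 = 2/3 + (sqrt(-44 + H)/6 + K*(1960 + H**2 - 91*H)/6) = 2/3 + sqrt(-44 + H)/6 + K*(1960 + H**2 - 91*H)/6)
1/(o(2972, 646) - 3347554) = 1/((2/3 + sqrt(-44 + 646)/6 + (1/6)*2972*(1960 + 646**2 - 91*646)) - 3347554) = 1/((2/3 + sqrt(602)/6 + (1/6)*2972*(1960 + 417316 - 58786)) - 3347554) = 1/((2/3 + sqrt(602)/6 + (1/6)*2972*360490) - 3347554) = 1/((2/3 + sqrt(602)/6 + 535688140/3) - 3347554) = 1/((178562714 + sqrt(602)/6) - 3347554) = 1/(175215160 + sqrt(602)/6)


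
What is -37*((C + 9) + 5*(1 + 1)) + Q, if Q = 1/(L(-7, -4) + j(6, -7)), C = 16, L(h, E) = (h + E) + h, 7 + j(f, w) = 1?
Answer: -31081/24 ≈ -1295.0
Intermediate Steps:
j(f, w) = -6 (j(f, w) = -7 + 1 = -6)
L(h, E) = E + 2*h (L(h, E) = (E + h) + h = E + 2*h)
Q = -1/24 (Q = 1/((-4 + 2*(-7)) - 6) = 1/((-4 - 14) - 6) = 1/(-18 - 6) = 1/(-24) = -1/24 ≈ -0.041667)
-37*((C + 9) + 5*(1 + 1)) + Q = -37*((16 + 9) + 5*(1 + 1)) - 1/24 = -37*(25 + 5*2) - 1/24 = -37*(25 + 10) - 1/24 = -37*35 - 1/24 = -1295 - 1/24 = -31081/24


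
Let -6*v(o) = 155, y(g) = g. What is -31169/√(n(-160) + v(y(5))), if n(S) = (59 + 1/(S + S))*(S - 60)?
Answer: 124676*I*√1872741/624247 ≈ 273.32*I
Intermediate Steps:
v(o) = -155/6 (v(o) = -⅙*155 = -155/6)
n(S) = (-60 + S)*(59 + 1/(2*S)) (n(S) = (59 + 1/(2*S))*(-60 + S) = (-60 + S)*(59 + 1/(2*S)))
-31169/√(n(-160) + v(y(5))) = -31169/√((-7079/2 - 30/(-160) + 59*(-160)) - 155/6) = -31169/√((-7079/2 - 30*(-1/160) - 9440) - 155/6) = -31169/√((-7079/2 + 3/16 - 9440) - 155/6) = -31169/√(-207669/16 - 155/6) = -31169*(-4*I*√1872741/624247) = -(-124676)*I*√1872741/624247 = 124676*I*√1872741/624247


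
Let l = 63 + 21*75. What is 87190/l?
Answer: 43595/819 ≈ 53.230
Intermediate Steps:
l = 1638 (l = 63 + 1575 = 1638)
87190/l = 87190/1638 = 87190*(1/1638) = 43595/819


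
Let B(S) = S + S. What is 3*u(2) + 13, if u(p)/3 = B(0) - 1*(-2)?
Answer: 31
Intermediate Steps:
B(S) = 2*S
u(p) = 6 (u(p) = 3*(2*0 - 1*(-2)) = 3*(0 + 2) = 3*2 = 6)
3*u(2) + 13 = 3*6 + 13 = 18 + 13 = 31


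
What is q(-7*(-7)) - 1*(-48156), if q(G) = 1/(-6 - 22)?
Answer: 1348367/28 ≈ 48156.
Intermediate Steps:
q(G) = -1/28 (q(G) = 1/(-28) = -1/28)
q(-7*(-7)) - 1*(-48156) = -1/28 - 1*(-48156) = -1/28 + 48156 = 1348367/28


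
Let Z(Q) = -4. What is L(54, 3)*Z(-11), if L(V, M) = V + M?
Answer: -228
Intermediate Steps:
L(V, M) = M + V
L(54, 3)*Z(-11) = (3 + 54)*(-4) = 57*(-4) = -228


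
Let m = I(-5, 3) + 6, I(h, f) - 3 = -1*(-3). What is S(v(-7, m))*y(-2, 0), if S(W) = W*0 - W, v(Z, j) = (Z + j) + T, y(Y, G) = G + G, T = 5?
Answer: 0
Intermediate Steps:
y(Y, G) = 2*G
I(h, f) = 6 (I(h, f) = 3 - 1*(-3) = 3 + 3 = 6)
m = 12 (m = 6 + 6 = 12)
v(Z, j) = 5 + Z + j (v(Z, j) = (Z + j) + 5 = 5 + Z + j)
S(W) = -W (S(W) = 0 - W = -W)
S(v(-7, m))*y(-2, 0) = (-(5 - 7 + 12))*(2*0) = -1*10*0 = -10*0 = 0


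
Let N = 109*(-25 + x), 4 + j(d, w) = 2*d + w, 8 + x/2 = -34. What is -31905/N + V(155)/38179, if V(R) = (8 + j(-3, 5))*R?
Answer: 1223625660/453604699 ≈ 2.6976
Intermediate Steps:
x = -84 (x = -16 + 2*(-34) = -16 - 68 = -84)
j(d, w) = -4 + w + 2*d (j(d, w) = -4 + (2*d + w) = -4 + (w + 2*d) = -4 + w + 2*d)
N = -11881 (N = 109*(-25 - 84) = 109*(-109) = -11881)
V(R) = 3*R (V(R) = (8 + (-4 + 5 + 2*(-3)))*R = (8 + (-4 + 5 - 6))*R = (8 - 5)*R = 3*R)
-31905/N + V(155)/38179 = -31905/(-11881) + (3*155)/38179 = -31905*(-1/11881) + 465*(1/38179) = 31905/11881 + 465/38179 = 1223625660/453604699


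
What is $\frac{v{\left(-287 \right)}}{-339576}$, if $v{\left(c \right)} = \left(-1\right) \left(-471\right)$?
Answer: $- \frac{157}{113192} \approx -0.001387$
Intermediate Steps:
$v{\left(c \right)} = 471$
$\frac{v{\left(-287 \right)}}{-339576} = \frac{471}{-339576} = 471 \left(- \frac{1}{339576}\right) = - \frac{157}{113192}$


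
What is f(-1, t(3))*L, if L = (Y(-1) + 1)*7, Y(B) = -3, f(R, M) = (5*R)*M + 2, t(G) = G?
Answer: 182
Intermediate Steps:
f(R, M) = 2 + 5*M*R (f(R, M) = 5*M*R + 2 = 2 + 5*M*R)
L = -14 (L = (-3 + 1)*7 = -2*7 = -14)
f(-1, t(3))*L = (2 + 5*3*(-1))*(-14) = (2 - 15)*(-14) = -13*(-14) = 182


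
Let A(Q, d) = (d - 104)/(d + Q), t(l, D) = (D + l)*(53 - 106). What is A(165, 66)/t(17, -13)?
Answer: 19/24486 ≈ 0.00077595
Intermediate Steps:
t(l, D) = -53*D - 53*l (t(l, D) = (D + l)*(-53) = -53*D - 53*l)
A(Q, d) = (-104 + d)/(Q + d)
A(165, 66)/t(17, -13) = ((-104 + 66)/(165 + 66))/(-53*(-13) - 53*17) = (-38/231)/(689 - 901) = ((1/231)*(-38))/(-212) = -38/231*(-1/212) = 19/24486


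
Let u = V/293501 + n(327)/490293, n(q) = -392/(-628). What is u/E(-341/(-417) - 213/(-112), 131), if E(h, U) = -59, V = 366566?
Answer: -28216813545664/1332959462900559 ≈ -0.021169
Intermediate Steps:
n(q) = 98/157 (n(q) = -392*(-1/628) = 98/157)
u = 28216813545664/22592533269501 (u = 366566/293501 + (98/157)/490293 = 366566*(1/293501) + (98/157)*(1/490293) = 366566/293501 + 98/76976001 = 28216813545664/22592533269501 ≈ 1.2489)
u/E(-341/(-417) - 213/(-112), 131) = (28216813545664/22592533269501)/(-59) = (28216813545664/22592533269501)*(-1/59) = -28216813545664/1332959462900559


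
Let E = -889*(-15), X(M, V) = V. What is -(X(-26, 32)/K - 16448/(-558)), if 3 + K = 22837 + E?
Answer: -297462784/10091151 ≈ -29.478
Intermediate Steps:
E = 13335
K = 36169 (K = -3 + (22837 + 13335) = -3 + 36172 = 36169)
-(X(-26, 32)/K - 16448/(-558)) = -(32/36169 - 16448/(-558)) = -(32*(1/36169) - 16448*(-1/558)) = -(32/36169 + 8224/279) = -1*297462784/10091151 = -297462784/10091151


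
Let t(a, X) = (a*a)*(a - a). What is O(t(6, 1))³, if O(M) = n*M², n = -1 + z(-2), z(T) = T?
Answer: 0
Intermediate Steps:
n = -3 (n = -1 - 2 = -3)
t(a, X) = 0 (t(a, X) = a²*0 = 0)
O(M) = -3*M²
O(t(6, 1))³ = (-3*0²)³ = (-3*0)³ = 0³ = 0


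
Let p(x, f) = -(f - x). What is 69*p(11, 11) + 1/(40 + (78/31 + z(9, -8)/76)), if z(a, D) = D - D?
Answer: 31/1318 ≈ 0.023520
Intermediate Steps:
z(a, D) = 0
p(x, f) = x - f
69*p(11, 11) + 1/(40 + (78/31 + z(9, -8)/76)) = 69*(11 - 1*11) + 1/(40 + (78/31 + 0/76)) = 69*(11 - 11) + 1/(40 + (78*(1/31) + 0*(1/76))) = 69*0 + 1/(40 + (78/31 + 0)) = 0 + 1/(40 + 78/31) = 0 + 1/(1318/31) = 0 + 31/1318 = 31/1318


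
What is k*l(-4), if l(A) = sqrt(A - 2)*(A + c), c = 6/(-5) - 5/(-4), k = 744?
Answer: -14694*I*sqrt(6)/5 ≈ -7198.6*I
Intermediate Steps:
c = 1/20 (c = 6*(-1/5) - 5*(-1/4) = -6/5 + 5/4 = 1/20 ≈ 0.050000)
l(A) = sqrt(-2 + A)*(1/20 + A) (l(A) = sqrt(A - 2)*(A + 1/20) = sqrt(-2 + A)*(1/20 + A))
k*l(-4) = 744*(sqrt(-2 - 4)*(1/20 - 4)) = 744*(sqrt(-6)*(-79/20)) = 744*((I*sqrt(6))*(-79/20)) = 744*(-79*I*sqrt(6)/20) = -14694*I*sqrt(6)/5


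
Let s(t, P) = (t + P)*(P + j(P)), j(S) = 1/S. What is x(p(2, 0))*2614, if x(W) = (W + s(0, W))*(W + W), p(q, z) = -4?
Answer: -271856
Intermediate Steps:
j(S) = 1/S
s(t, P) = (P + t)*(P + 1/P) (s(t, P) = (t + P)*(P + 1/P) = (P + t)*(P + 1/P))
x(W) = 2*W*(1 + W + W²) (x(W) = (W + (1 + W² + W*0 + 0/W))*(W + W) = (W + (1 + W² + 0 + 0))*(2*W) = (W + (1 + W²))*(2*W) = (1 + W + W²)*(2*W) = 2*W*(1 + W + W²))
x(p(2, 0))*2614 = (2*(-4)*(1 - 4 + (-4)²))*2614 = (2*(-4)*(1 - 4 + 16))*2614 = (2*(-4)*13)*2614 = -104*2614 = -271856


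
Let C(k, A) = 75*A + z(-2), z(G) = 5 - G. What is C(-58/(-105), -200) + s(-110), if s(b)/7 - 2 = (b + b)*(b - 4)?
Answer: 160581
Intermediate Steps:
s(b) = 14 + 14*b*(-4 + b) (s(b) = 14 + 7*((b + b)*(b - 4)) = 14 + 7*((2*b)*(-4 + b)) = 14 + 7*(2*b*(-4 + b)) = 14 + 14*b*(-4 + b))
C(k, A) = 7 + 75*A (C(k, A) = 75*A + (5 - 1*(-2)) = 75*A + (5 + 2) = 75*A + 7 = 7 + 75*A)
C(-58/(-105), -200) + s(-110) = (7 + 75*(-200)) + (14 - 56*(-110) + 14*(-110)**2) = (7 - 15000) + (14 + 6160 + 14*12100) = -14993 + (14 + 6160 + 169400) = -14993 + 175574 = 160581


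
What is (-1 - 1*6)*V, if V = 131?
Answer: -917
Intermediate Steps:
(-1 - 1*6)*V = (-1 - 1*6)*131 = (-1 - 6)*131 = -7*131 = -917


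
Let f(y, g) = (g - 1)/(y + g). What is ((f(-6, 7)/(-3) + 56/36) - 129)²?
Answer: 1357225/81 ≈ 16756.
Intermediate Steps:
f(y, g) = (-1 + g)/(g + y)
((f(-6, 7)/(-3) + 56/36) - 129)² = ((((-1 + 7)/(7 - 6))/(-3) + 56/36) - 129)² = (((6/1)*(-⅓) + 56*(1/36)) - 129)² = (((1*6)*(-⅓) + 14/9) - 129)² = ((6*(-⅓) + 14/9) - 129)² = ((-2 + 14/9) - 129)² = (-4/9 - 129)² = (-1165/9)² = 1357225/81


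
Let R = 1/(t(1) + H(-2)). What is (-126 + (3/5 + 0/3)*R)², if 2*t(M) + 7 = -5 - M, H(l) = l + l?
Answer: 19465744/1225 ≈ 15890.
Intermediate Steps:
H(l) = 2*l
t(M) = -6 - M/2 (t(M) = -7/2 + (-5 - M)/2 = -7/2 + (-5/2 - M/2) = -6 - M/2)
R = -2/21 (R = 1/((-6 - ½*1) + 2*(-2)) = 1/((-6 - ½) - 4) = 1/(-13/2 - 4) = 1/(-21/2) = -2/21 ≈ -0.095238)
(-126 + (3/5 + 0/3)*R)² = (-126 + (3/5 + 0/3)*(-2/21))² = (-126 + (3*(⅕) + 0*(⅓))*(-2/21))² = (-126 + (⅗ + 0)*(-2/21))² = (-126 + (⅗)*(-2/21))² = (-126 - 2/35)² = (-4412/35)² = 19465744/1225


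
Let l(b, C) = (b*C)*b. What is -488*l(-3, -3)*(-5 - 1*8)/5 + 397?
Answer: -169303/5 ≈ -33861.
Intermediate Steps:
l(b, C) = C*b² (l(b, C) = (C*b)*b = C*b²)
-488*l(-3, -3)*(-5 - 1*8)/5 + 397 = -488*(-3*(-3)²)*(-5 - 1*8)/5 + 397 = -488*(-3*9)*(-5 - 8)*(⅕) + 397 = -(-13176)*(-13*⅕) + 397 = -(-13176)*(-13)/5 + 397 = -488*351/5 + 397 = -171288/5 + 397 = -169303/5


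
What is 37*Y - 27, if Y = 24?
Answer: 861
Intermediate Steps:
37*Y - 27 = 37*24 - 27 = 888 - 27 = 861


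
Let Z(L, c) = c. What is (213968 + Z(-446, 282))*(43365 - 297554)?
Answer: -54459993250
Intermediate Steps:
(213968 + Z(-446, 282))*(43365 - 297554) = (213968 + 282)*(43365 - 297554) = 214250*(-254189) = -54459993250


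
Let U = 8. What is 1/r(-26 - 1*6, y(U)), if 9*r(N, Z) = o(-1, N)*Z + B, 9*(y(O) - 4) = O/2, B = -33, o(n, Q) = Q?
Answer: -81/1577 ≈ -0.051363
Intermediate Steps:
y(O) = 4 + O/18 (y(O) = 4 + (O/2)/9 = 4 + O/18)
r(N, Z) = -11/3 + N*Z/9 (r(N, Z) = (N*Z - 33)/9 = (-33 + N*Z)/9 = -11/3 + N*Z/9)
1/r(-26 - 1*6, y(U)) = 1/(-11/3 + (-26 - 1*6)*(4 + (1/18)*8)/9) = 1/(-11/3 + (-26 - 6)*(4 + 4/9)/9) = 1/(-11/3 + (⅑)*(-32)*(40/9)) = 1/(-11/3 - 1280/81) = 1/(-1577/81) = -81/1577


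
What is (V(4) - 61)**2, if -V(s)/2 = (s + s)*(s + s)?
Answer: 35721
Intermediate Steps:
V(s) = -8*s**2 (V(s) = -2*(s + s)*(s + s) = -2*2*s*2*s = -8*s**2)
(V(4) - 61)**2 = (-8*4**2 - 61)**2 = (-8*16 - 61)**2 = (-128 - 61)**2 = (-189)**2 = 35721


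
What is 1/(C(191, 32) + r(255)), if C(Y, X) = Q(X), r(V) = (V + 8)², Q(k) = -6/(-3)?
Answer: 1/69171 ≈ 1.4457e-5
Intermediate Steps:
Q(k) = 2 (Q(k) = -6*(-⅓) = 2)
r(V) = (8 + V)²
C(Y, X) = 2
1/(C(191, 32) + r(255)) = 1/(2 + (8 + 255)²) = 1/(2 + 263²) = 1/(2 + 69169) = 1/69171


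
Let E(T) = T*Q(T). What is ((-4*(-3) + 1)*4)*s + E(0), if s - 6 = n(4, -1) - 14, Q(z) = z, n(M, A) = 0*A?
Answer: -416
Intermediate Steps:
n(M, A) = 0
s = -8 (s = 6 + (0 - 14) = 6 - 14 = -8)
E(T) = T**2 (E(T) = T*T = T**2)
((-4*(-3) + 1)*4)*s + E(0) = ((-4*(-3) + 1)*4)*(-8) + 0**2 = ((12 + 1)*4)*(-8) + 0 = (13*4)*(-8) + 0 = 52*(-8) + 0 = -416 + 0 = -416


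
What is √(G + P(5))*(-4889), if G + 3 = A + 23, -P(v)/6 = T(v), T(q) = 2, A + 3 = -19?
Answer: -4889*I*√14 ≈ -18293.0*I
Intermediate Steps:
A = -22 (A = -3 - 19 = -22)
P(v) = -12 (P(v) = -6*2 = -12)
G = -2 (G = -3 + (-22 + 23) = -3 + 1 = -2)
√(G + P(5))*(-4889) = √(-2 - 12)*(-4889) = √(-14)*(-4889) = (I*√14)*(-4889) = -4889*I*√14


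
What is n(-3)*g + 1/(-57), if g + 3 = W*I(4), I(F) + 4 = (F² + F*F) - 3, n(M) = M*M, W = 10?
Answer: 126710/57 ≈ 2223.0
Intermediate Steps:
n(M) = M²
I(F) = -7 + 2*F² (I(F) = -4 + ((F² + F*F) - 3) = -4 + ((F² + F²) - 3) = -4 + (2*F² - 3) = -4 + (-3 + 2*F²) = -7 + 2*F²)
g = 247 (g = -3 + 10*(-7 + 2*4²) = -3 + 10*(-7 + 2*16) = -3 + 10*(-7 + 32) = -3 + 10*25 = -3 + 250 = 247)
n(-3)*g + 1/(-57) = (-3)²*247 + 1/(-57) = 9*247 - 1/57 = 2223 - 1/57 = 126710/57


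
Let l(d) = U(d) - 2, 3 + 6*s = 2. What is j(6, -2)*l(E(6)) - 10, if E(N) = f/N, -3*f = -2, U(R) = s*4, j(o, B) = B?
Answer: -14/3 ≈ -4.6667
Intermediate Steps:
s = -⅙ (s = -½ + (⅙)*2 = -½ + ⅓ = -⅙ ≈ -0.16667)
U(R) = -⅔ (U(R) = -⅙*4 = -⅔)
f = ⅔ (f = -⅓*(-2) = ⅔ ≈ 0.66667)
E(N) = 2/(3*N)
l(d) = -8/3 (l(d) = -⅔ - 2 = -8/3)
j(6, -2)*l(E(6)) - 10 = -2*(-8/3) - 10 = 16/3 - 10 = -14/3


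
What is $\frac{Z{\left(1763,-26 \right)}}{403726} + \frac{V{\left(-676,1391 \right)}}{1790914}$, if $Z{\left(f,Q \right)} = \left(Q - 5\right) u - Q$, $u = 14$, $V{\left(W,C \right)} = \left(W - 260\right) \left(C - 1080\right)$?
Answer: $- \frac{29563429152}{180759636391} \approx -0.16355$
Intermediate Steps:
$V{\left(W,C \right)} = \left(-1080 + C\right) \left(-260 + W\right)$ ($V{\left(W,C \right)} = \left(-260 + W\right) \left(-1080 + C\right) = \left(-1080 + C\right) \left(-260 + W\right)$)
$Z{\left(f,Q \right)} = -70 + 13 Q$ ($Z{\left(f,Q \right)} = \left(Q - 5\right) 14 - Q = \left(-5 + Q\right) 14 - Q = \left(-70 + 14 Q\right) - Q = -70 + 13 Q$)
$\frac{Z{\left(1763,-26 \right)}}{403726} + \frac{V{\left(-676,1391 \right)}}{1790914} = \frac{-70 + 13 \left(-26\right)}{403726} + \frac{280800 - -730080 - 361660 + 1391 \left(-676\right)}{1790914} = \left(-70 - 338\right) \frac{1}{403726} + \left(280800 + 730080 - 361660 - 940316\right) \frac{1}{1790914} = \left(-408\right) \frac{1}{403726} - \frac{145548}{895457} = - \frac{204}{201863} - \frac{145548}{895457} = - \frac{29563429152}{180759636391}$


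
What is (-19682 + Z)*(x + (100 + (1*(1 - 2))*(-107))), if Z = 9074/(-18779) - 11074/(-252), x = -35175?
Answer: 38687768480716/56337 ≈ 6.8672e+8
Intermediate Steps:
Z = 14690857/338022 (Z = 9074*(-1/18779) - 11074*(-1/252) = -9074/18779 + 791/18 = 14690857/338022 ≈ 43.461)
(-19682 + Z)*(x + (100 + (1*(1 - 2))*(-107))) = (-19682 + 14690857/338022)*(-35175 + (100 + (1*(1 - 2))*(-107))) = -6638258147*(-35175 + (100 + (1*(-1))*(-107)))/338022 = -6638258147*(-35175 + (100 - 1*(-107)))/338022 = -6638258147*(-35175 + (100 + 107))/338022 = -6638258147*(-35175 + 207)/338022 = -6638258147/338022*(-34968) = 38687768480716/56337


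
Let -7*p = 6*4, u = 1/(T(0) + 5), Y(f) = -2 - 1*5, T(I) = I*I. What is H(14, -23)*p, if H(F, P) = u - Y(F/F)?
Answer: -864/35 ≈ -24.686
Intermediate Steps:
T(I) = I²
Y(f) = -7 (Y(f) = -2 - 5 = -7)
u = ⅕ (u = 1/(0² + 5) = 1/(0 + 5) = 1/5 = ⅕ ≈ 0.20000)
p = -24/7 (p = -6*4/7 = -⅐*24 = -24/7 ≈ -3.4286)
H(F, P) = 36/5 (H(F, P) = ⅕ - 1*(-7) = ⅕ + 7 = 36/5)
H(14, -23)*p = (36/5)*(-24/7) = -864/35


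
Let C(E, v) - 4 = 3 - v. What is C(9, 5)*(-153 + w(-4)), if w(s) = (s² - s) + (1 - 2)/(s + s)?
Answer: -1063/4 ≈ -265.75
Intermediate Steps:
w(s) = s² - s - 1/(2*s) (w(s) = (s² - s) - 1/(2*s) = s² - s - 1/(2*s))
C(E, v) = 7 - v (C(E, v) = 4 + (3 - v) = 7 - v)
C(9, 5)*(-153 + w(-4)) = (7 - 1*5)*(-153 + ((-4)² - 1*(-4) - ½/(-4))) = (7 - 5)*(-153 + (16 + 4 - ½*(-¼))) = 2*(-153 + (16 + 4 + ⅛)) = 2*(-153 + 161/8) = 2*(-1063/8) = -1063/4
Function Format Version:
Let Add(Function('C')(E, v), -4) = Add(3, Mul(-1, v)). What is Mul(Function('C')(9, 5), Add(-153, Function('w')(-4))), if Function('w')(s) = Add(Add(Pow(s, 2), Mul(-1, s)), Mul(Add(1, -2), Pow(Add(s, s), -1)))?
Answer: Rational(-1063, 4) ≈ -265.75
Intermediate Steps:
Function('w')(s) = Add(Pow(s, 2), Mul(-1, s), Mul(Rational(-1, 2), Pow(s, -1))) (Function('w')(s) = Add(Add(Pow(s, 2), Mul(-1, s)), Mul(-1, Pow(Mul(2, s), -1))) = Add(Add(Pow(s, 2), Mul(-1, s)), Mul(-1, Mul(Rational(1, 2), Pow(s, -1)))) = Add(Add(Pow(s, 2), Mul(-1, s)), Mul(Rational(-1, 2), Pow(s, -1))) = Add(Pow(s, 2), Mul(-1, s), Mul(Rational(-1, 2), Pow(s, -1))))
Function('C')(E, v) = Add(7, Mul(-1, v)) (Function('C')(E, v) = Add(4, Add(3, Mul(-1, v))) = Add(7, Mul(-1, v)))
Mul(Function('C')(9, 5), Add(-153, Function('w')(-4))) = Mul(Add(7, Mul(-1, 5)), Add(-153, Add(Pow(-4, 2), Mul(-1, -4), Mul(Rational(-1, 2), Pow(-4, -1))))) = Mul(Add(7, -5), Add(-153, Add(16, 4, Mul(Rational(-1, 2), Rational(-1, 4))))) = Mul(2, Add(-153, Add(16, 4, Rational(1, 8)))) = Mul(2, Add(-153, Rational(161, 8))) = Mul(2, Rational(-1063, 8)) = Rational(-1063, 4)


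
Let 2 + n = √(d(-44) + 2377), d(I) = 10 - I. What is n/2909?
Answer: -2/2909 + √2431/2909 ≈ 0.016262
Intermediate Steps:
n = -2 + √2431 (n = -2 + √((10 - 1*(-44)) + 2377) = -2 + √((10 + 44) + 2377) = -2 + √(54 + 2377) = -2 + √2431 ≈ 47.305)
n/2909 = (-2 + √2431)/2909 = (-2 + √2431)*(1/2909) = -2/2909 + √2431/2909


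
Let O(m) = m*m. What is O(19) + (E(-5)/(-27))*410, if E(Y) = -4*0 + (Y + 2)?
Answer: 3659/9 ≈ 406.56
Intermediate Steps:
E(Y) = 2 + Y (E(Y) = 0 + (2 + Y) = 2 + Y)
O(m) = m²
O(19) + (E(-5)/(-27))*410 = 19² + ((2 - 5)/(-27))*410 = 361 - 3*(-1/27)*410 = 361 + (⅑)*410 = 361 + 410/9 = 3659/9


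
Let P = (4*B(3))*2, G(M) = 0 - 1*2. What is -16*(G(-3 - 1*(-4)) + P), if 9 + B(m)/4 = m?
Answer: 3104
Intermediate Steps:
B(m) = -36 + 4*m
G(M) = -2 (G(M) = 0 - 2 = -2)
P = -192 (P = (4*(-36 + 4*3))*2 = (4*(-36 + 12))*2 = (4*(-24))*2 = -96*2 = -192)
-16*(G(-3 - 1*(-4)) + P) = -16*(-2 - 192) = -16*(-194) = 3104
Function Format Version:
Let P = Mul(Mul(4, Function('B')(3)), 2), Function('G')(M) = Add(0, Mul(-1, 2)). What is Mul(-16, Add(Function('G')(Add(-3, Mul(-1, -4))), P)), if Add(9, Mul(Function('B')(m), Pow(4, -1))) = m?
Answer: 3104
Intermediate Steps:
Function('B')(m) = Add(-36, Mul(4, m))
Function('G')(M) = -2 (Function('G')(M) = Add(0, -2) = -2)
P = -192 (P = Mul(Mul(4, Add(-36, Mul(4, 3))), 2) = Mul(Mul(4, Add(-36, 12)), 2) = Mul(Mul(4, -24), 2) = Mul(-96, 2) = -192)
Mul(-16, Add(Function('G')(Add(-3, Mul(-1, -4))), P)) = Mul(-16, Add(-2, -192)) = Mul(-16, -194) = 3104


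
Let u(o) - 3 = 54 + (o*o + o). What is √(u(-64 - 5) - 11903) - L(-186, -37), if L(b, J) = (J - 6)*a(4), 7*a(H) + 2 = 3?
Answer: 43/7 + 7*I*√146 ≈ 6.1429 + 84.581*I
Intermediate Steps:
a(H) = ⅐ (a(H) = -2/7 + (⅐)*3 = -2/7 + 3/7 = ⅐)
L(b, J) = -6/7 + J/7 (L(b, J) = (J - 6)*(⅐) = (-6 + J)*(⅐) = -6/7 + J/7)
u(o) = 57 + o + o² (u(o) = 3 + (54 + (o*o + o)) = 3 + (54 + (o² + o)) = 3 + (54 + (o + o²)) = 3 + (54 + o + o²) = 57 + o + o²)
√(u(-64 - 5) - 11903) - L(-186, -37) = √((57 + (-64 - 5) + (-64 - 5)²) - 11903) - (-6/7 + (⅐)*(-37)) = √((57 - 69 + (-69)²) - 11903) - (-6/7 - 37/7) = √((57 - 69 + 4761) - 11903) - 1*(-43/7) = √(4749 - 11903) + 43/7 = √(-7154) + 43/7 = 7*I*√146 + 43/7 = 43/7 + 7*I*√146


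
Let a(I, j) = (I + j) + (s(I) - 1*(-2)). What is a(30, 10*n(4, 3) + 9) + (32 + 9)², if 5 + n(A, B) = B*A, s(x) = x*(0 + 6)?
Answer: 1972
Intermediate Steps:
s(x) = 6*x (s(x) = x*6 = 6*x)
n(A, B) = -5 + A*B (n(A, B) = -5 + B*A = -5 + A*B)
a(I, j) = 2 + j + 7*I (a(I, j) = (I + j) + (6*I - 1*(-2)) = (I + j) + (6*I + 2) = (I + j) + (2 + 6*I) = 2 + j + 7*I)
a(30, 10*n(4, 3) + 9) + (32 + 9)² = (2 + (10*(-5 + 4*3) + 9) + 7*30) + (32 + 9)² = (2 + (10*(-5 + 12) + 9) + 210) + 41² = (2 + (10*7 + 9) + 210) + 1681 = (2 + (70 + 9) + 210) + 1681 = (2 + 79 + 210) + 1681 = 291 + 1681 = 1972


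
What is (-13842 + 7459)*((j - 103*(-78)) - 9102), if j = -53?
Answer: 7155343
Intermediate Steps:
(-13842 + 7459)*((j - 103*(-78)) - 9102) = (-13842 + 7459)*((-53 - 103*(-78)) - 9102) = -6383*((-53 + 8034) - 9102) = -6383*(7981 - 9102) = -6383*(-1121) = 7155343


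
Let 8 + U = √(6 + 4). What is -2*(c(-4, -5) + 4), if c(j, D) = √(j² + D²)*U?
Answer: -8 + 2*√41*(8 - √10) ≈ 53.953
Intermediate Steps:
U = -8 + √10 (U = -8 + √(6 + 4) = -8 + √10 ≈ -4.8377)
c(j, D) = √(D² + j²)*(-8 + √10) (c(j, D) = √(j² + D²)*(-8 + √10) = √(D² + j²)*(-8 + √10))
-2*(c(-4, -5) + 4) = -2*(√((-5)² + (-4)²)*(-8 + √10) + 4) = -2*(√(25 + 16)*(-8 + √10) + 4) = -2*(√41*(-8 + √10) + 4) = -2*(4 + √41*(-8 + √10)) = -8 - 2*√41*(-8 + √10)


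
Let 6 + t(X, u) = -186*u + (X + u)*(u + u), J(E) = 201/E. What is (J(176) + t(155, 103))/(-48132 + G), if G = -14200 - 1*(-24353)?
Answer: -5981385/6684304 ≈ -0.89484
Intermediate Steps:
t(X, u) = -6 - 186*u + 2*u*(X + u) (t(X, u) = -6 + (-186*u + (X + u)*(u + u)) = -6 + (-186*u + (X + u)*(2*u)) = -6 + (-186*u + 2*u*(X + u)) = -6 - 186*u + 2*u*(X + u))
G = 10153 (G = -14200 + 24353 = 10153)
(J(176) + t(155, 103))/(-48132 + G) = (201/176 + (-6 - 186*103 + 2*103**2 + 2*155*103))/(-48132 + 10153) = (201*(1/176) + (-6 - 19158 + 2*10609 + 31930))/(-37979) = (201/176 + (-6 - 19158 + 21218 + 31930))*(-1/37979) = (201/176 + 33984)*(-1/37979) = (5981385/176)*(-1/37979) = -5981385/6684304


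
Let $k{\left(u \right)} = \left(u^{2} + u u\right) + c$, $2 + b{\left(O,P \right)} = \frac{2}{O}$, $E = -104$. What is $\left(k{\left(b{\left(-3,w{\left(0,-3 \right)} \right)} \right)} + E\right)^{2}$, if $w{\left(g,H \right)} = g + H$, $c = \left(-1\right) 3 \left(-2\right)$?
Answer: $\frac{568516}{81} \approx 7018.7$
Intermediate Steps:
$c = 6$ ($c = \left(-3\right) \left(-2\right) = 6$)
$w{\left(g,H \right)} = H + g$
$b{\left(O,P \right)} = -2 + \frac{2}{O}$
$k{\left(u \right)} = 6 + 2 u^{2}$ ($k{\left(u \right)} = \left(u^{2} + u u\right) + 6 = \left(u^{2} + u^{2}\right) + 6 = 2 u^{2} + 6 = 6 + 2 u^{2}$)
$\left(k{\left(b{\left(-3,w{\left(0,-3 \right)} \right)} \right)} + E\right)^{2} = \left(\left(6 + 2 \left(-2 + \frac{2}{-3}\right)^{2}\right) - 104\right)^{2} = \left(\left(6 + 2 \left(-2 + 2 \left(- \frac{1}{3}\right)\right)^{2}\right) - 104\right)^{2} = \left(\left(6 + 2 \left(-2 - \frac{2}{3}\right)^{2}\right) - 104\right)^{2} = \left(\left(6 + 2 \left(- \frac{8}{3}\right)^{2}\right) - 104\right)^{2} = \left(\left(6 + 2 \cdot \frac{64}{9}\right) - 104\right)^{2} = \left(\left(6 + \frac{128}{9}\right) - 104\right)^{2} = \left(\frac{182}{9} - 104\right)^{2} = \left(- \frac{754}{9}\right)^{2} = \frac{568516}{81}$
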